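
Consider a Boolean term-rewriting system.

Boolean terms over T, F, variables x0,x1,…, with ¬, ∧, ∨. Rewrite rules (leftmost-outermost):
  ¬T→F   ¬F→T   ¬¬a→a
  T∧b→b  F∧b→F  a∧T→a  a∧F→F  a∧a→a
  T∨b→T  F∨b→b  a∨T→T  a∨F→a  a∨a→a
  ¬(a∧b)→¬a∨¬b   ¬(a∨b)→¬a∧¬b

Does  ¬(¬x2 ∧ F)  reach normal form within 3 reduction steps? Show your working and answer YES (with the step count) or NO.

  start: ¬(¬x2 ∧ F)
  →1  ¬¬x2 ∨ ¬F
  →2  x2 ∨ ¬F
  →3  x2 ∨ T

Answer: NO — after 3 steps the term is x2 ∨ T, not yet normal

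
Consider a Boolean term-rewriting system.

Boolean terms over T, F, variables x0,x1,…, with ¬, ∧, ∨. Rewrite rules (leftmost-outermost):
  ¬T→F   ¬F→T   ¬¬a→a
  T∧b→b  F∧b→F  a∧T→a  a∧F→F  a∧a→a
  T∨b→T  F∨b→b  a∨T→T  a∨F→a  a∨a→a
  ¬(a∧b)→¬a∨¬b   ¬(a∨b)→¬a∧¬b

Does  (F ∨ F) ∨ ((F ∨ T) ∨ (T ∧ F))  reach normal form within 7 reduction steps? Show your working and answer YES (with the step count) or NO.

Answer: YES — reaches normal form T in 4 ≤ 7 steps

Working:
  start: (F ∨ F) ∨ ((F ∨ T) ∨ (T ∧ F))
  [1] F ∨ ((F ∨ T) ∨ (T ∧ F))
  [2] (F ∨ T) ∨ (T ∧ F)
  [3] T ∨ (T ∧ F)
  [4] T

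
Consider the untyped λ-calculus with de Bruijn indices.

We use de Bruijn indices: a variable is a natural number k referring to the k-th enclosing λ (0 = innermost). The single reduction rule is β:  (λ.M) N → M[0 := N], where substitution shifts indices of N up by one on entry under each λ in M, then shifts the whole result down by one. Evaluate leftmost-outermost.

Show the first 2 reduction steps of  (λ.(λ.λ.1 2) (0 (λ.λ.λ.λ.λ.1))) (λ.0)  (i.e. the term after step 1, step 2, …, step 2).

  start: (λ.(λ.λ.1 2) (0 (λ.λ.λ.λ.λ.1))) (λ.0)
  step 1: (λ.λ.1 (λ.0)) ((λ.0) (λ.λ.λ.λ.λ.1))
  step 2: λ.(λ.0) (λ.λ.λ.λ.λ.1) (λ.0)

Answer: after 2 steps: λ.(λ.0) (λ.λ.λ.λ.λ.1) (λ.0)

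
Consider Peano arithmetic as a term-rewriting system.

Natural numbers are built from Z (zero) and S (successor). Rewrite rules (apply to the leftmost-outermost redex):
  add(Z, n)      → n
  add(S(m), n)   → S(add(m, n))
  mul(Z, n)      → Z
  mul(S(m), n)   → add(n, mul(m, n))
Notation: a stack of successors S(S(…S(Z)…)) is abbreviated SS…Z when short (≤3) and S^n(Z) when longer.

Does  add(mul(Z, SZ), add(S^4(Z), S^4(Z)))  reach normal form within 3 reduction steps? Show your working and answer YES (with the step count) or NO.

Answer: NO — after 3 steps the term is S(add(SSSZ, S^4(Z))), not yet normal

Derivation:
  start: add(mul(Z, SZ), add(S^4(Z), S^4(Z)))
  [1] add(Z, add(S^4(Z), S^4(Z)))
  [2] add(S^4(Z), S^4(Z))
  [3] S(add(SSSZ, S^4(Z)))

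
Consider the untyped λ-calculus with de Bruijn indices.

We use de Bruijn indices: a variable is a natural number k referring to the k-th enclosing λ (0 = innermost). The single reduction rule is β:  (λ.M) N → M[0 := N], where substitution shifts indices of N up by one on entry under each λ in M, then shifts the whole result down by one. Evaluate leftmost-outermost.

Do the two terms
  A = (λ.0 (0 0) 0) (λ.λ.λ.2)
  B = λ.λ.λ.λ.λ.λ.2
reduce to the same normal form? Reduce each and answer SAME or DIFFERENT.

Answer: SAME — A ⇓ λ.λ.λ.λ.λ.λ.2, B ⇓ λ.λ.λ.λ.λ.λ.2

Working:
Term A:
  start: (λ.0 (0 0) 0) (λ.λ.λ.2)
  step 1: (λ.λ.λ.2) ((λ.λ.λ.2) (λ.λ.λ.2)) (λ.λ.λ.2)
  step 2: (λ.λ.(λ.λ.λ.2) (λ.λ.λ.2)) (λ.λ.λ.2)
  step 3: λ.(λ.λ.λ.2) (λ.λ.λ.2)
  step 4: λ.λ.λ.λ.λ.λ.2

Term B:
  start: λ.λ.λ.λ.λ.λ.2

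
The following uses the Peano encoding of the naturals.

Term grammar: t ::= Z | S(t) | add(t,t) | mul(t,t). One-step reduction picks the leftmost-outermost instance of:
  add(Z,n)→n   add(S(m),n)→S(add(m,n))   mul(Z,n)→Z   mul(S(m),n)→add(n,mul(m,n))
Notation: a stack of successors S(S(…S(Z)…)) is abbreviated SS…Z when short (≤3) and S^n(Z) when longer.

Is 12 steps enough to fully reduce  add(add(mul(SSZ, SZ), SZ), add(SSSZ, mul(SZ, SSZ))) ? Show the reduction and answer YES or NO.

Answer: NO — after 12 steps the term is S(S(add(SZ, add(SSSZ, mul(SZ, SSZ))))), not yet normal

Derivation:
  start: add(add(mul(SSZ, SZ), SZ), add(SSSZ, mul(SZ, SSZ)))
  step 1: add(add(add(SZ, mul(SZ, SZ)), SZ), add(SSSZ, mul(SZ, SSZ)))
  step 2: add(add(S(add(Z, mul(SZ, SZ))), SZ), add(SSSZ, mul(SZ, SSZ)))
  step 3: add(S(add(add(Z, mul(SZ, SZ)), SZ)), add(SSSZ, mul(SZ, SSZ)))
  step 4: S(add(add(add(Z, mul(SZ, SZ)), SZ), add(SSSZ, mul(SZ, SSZ))))
  step 5: S(add(add(mul(SZ, SZ), SZ), add(SSSZ, mul(SZ, SSZ))))
  step 6: S(add(add(add(SZ, mul(Z, SZ)), SZ), add(SSSZ, mul(SZ, SSZ))))
  step 7: S(add(add(S(add(Z, mul(Z, SZ))), SZ), add(SSSZ, mul(SZ, SSZ))))
  step 8: S(add(S(add(add(Z, mul(Z, SZ)), SZ)), add(SSSZ, mul(SZ, SSZ))))
  step 9: S(S(add(add(add(Z, mul(Z, SZ)), SZ), add(SSSZ, mul(SZ, SSZ)))))
  step 10: S(S(add(add(mul(Z, SZ), SZ), add(SSSZ, mul(SZ, SSZ)))))
  step 11: S(S(add(add(Z, SZ), add(SSSZ, mul(SZ, SSZ)))))
  step 12: S(S(add(SZ, add(SSSZ, mul(SZ, SSZ)))))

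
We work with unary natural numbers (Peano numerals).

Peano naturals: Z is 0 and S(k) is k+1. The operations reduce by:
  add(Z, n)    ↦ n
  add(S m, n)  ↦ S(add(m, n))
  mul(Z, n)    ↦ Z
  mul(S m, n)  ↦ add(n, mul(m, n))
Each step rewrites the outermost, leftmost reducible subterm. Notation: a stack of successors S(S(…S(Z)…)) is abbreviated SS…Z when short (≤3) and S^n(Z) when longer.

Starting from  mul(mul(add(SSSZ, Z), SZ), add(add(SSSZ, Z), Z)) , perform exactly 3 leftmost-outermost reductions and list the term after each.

  start: mul(mul(add(SSSZ, Z), SZ), add(add(SSSZ, Z), Z))
  →1  mul(mul(S(add(SSZ, Z)), SZ), add(add(SSSZ, Z), Z))
  →2  mul(add(SZ, mul(add(SSZ, Z), SZ)), add(add(SSSZ, Z), Z))
  →3  mul(S(add(Z, mul(add(SSZ, Z), SZ))), add(add(SSSZ, Z), Z))

Answer: after 3 steps: mul(S(add(Z, mul(add(SSZ, Z), SZ))), add(add(SSSZ, Z), Z))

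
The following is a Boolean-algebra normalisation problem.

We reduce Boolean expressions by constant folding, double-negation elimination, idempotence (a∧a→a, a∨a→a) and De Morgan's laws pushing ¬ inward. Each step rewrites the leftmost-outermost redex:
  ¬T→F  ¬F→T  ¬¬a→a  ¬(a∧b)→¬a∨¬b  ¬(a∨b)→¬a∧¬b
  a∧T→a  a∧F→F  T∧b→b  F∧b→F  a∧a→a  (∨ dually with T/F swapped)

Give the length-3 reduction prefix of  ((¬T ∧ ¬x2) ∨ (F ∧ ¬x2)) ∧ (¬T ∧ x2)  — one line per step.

Answer: after 3 steps: F ∧ (¬T ∧ x2)

Working:
  start: ((¬T ∧ ¬x2) ∨ (F ∧ ¬x2)) ∧ (¬T ∧ x2)
  step 1: ((F ∧ ¬x2) ∨ (F ∧ ¬x2)) ∧ (¬T ∧ x2)
  step 2: (F ∧ ¬x2) ∧ (¬T ∧ x2)
  step 3: F ∧ (¬T ∧ x2)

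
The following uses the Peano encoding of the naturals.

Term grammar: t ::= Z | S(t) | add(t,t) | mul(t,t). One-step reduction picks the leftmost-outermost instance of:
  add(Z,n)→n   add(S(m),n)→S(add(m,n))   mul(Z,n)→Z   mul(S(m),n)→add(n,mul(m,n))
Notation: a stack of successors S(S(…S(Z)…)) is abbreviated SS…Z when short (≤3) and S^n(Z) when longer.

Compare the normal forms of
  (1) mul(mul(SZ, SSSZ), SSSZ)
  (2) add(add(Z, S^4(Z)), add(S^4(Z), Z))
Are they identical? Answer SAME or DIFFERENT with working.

Answer: DIFFERENT — A ⇓ S^9(Z), B ⇓ S^8(Z)

Reduction:
Term A:
  start: mul(mul(SZ, SSSZ), SSSZ)
  →1  mul(add(SSSZ, mul(Z, SSSZ)), SSSZ)
  →2  mul(S(add(SSZ, mul(Z, SSSZ))), SSSZ)
  →3  add(SSSZ, mul(add(SSZ, mul(Z, SSSZ)), SSSZ))
  →4  S(add(SSZ, mul(add(SSZ, mul(Z, SSSZ)), SSSZ)))
  →5  S(S(add(SZ, mul(add(SSZ, mul(Z, SSSZ)), SSSZ))))
  →6  S(S(S(add(Z, mul(add(SSZ, mul(Z, SSSZ)), SSSZ)))))
  →7  S(S(S(mul(add(SSZ, mul(Z, SSSZ)), SSSZ))))
  →8  S(S(S(mul(S(add(SZ, mul(Z, SSSZ))), SSSZ))))
  →9  S(S(S(add(SSSZ, mul(add(SZ, mul(Z, SSSZ)), SSSZ)))))
  →10  S(S(S(S(add(SSZ, mul(add(SZ, mul(Z, SSSZ)), SSSZ))))))
  →11  S(S(S(S(S(add(SZ, mul(add(SZ, mul(Z, SSSZ)), SSSZ)))))))
  →12  S(S(S(S(S(S(add(Z, mul(add(SZ, mul(Z, SSSZ)), SSSZ))))))))
  →13  S(S(S(S(S(S(mul(add(SZ, mul(Z, SSSZ)), SSSZ)))))))
  →14  S(S(S(S(S(S(mul(S(add(Z, mul(Z, SSSZ))), SSSZ)))))))
  →15  S(S(S(S(S(S(add(SSSZ, mul(add(Z, mul(Z, SSSZ)), SSSZ))))))))
  →16  S(S(S(S(S(S(S(add(SSZ, mul(add(Z, mul(Z, SSSZ)), SSSZ)))))))))
  →17  S(S(S(S(S(S(S(S(add(SZ, mul(add(Z, mul(Z, SSSZ)), SSSZ))))))))))
  →18  S(S(S(S(S(S(S(S(S(add(Z, mul(add(Z, mul(Z, SSSZ)), SSSZ)))))))))))
  →19  S(S(S(S(S(S(S(S(S(mul(add(Z, mul(Z, SSSZ)), SSSZ))))))))))
  →20  S(S(S(S(S(S(S(S(S(mul(mul(Z, SSSZ), SSSZ))))))))))
  →21  S(S(S(S(S(S(S(S(S(mul(Z, SSSZ))))))))))
  →22  S^9(Z)

Term B:
  start: add(add(Z, S^4(Z)), add(S^4(Z), Z))
  →1  add(S^4(Z), add(S^4(Z), Z))
  →2  S(add(SSSZ, add(S^4(Z), Z)))
  →3  S(S(add(SSZ, add(S^4(Z), Z))))
  →4  S(S(S(add(SZ, add(S^4(Z), Z)))))
  →5  S(S(S(S(add(Z, add(S^4(Z), Z))))))
  →6  S(S(S(S(add(S^4(Z), Z)))))
  →7  S(S(S(S(S(add(SSSZ, Z))))))
  →8  S(S(S(S(S(S(add(SSZ, Z)))))))
  →9  S(S(S(S(S(S(S(add(SZ, Z))))))))
  →10  S(S(S(S(S(S(S(S(add(Z, Z)))))))))
  →11  S^8(Z)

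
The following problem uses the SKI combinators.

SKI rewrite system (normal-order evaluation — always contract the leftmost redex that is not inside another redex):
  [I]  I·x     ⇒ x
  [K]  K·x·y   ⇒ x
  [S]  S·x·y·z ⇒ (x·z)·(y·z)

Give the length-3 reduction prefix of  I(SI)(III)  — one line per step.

Answer: after 3 steps: SII

Reduction:
  start: I(SI)(III)
  step 1: SI(III)
  step 2: SI(II)
  step 3: SII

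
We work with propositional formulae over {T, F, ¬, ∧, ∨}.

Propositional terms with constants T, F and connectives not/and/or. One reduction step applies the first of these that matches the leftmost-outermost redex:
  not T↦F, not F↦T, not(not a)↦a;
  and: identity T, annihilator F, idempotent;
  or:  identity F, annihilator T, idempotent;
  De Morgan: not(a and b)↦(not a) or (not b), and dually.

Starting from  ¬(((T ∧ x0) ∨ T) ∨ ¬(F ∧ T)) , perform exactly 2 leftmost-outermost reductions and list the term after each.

Answer: after 2 steps: (¬(T ∧ x0) ∧ ¬T) ∧ ¬¬(F ∧ T)

Working:
  start: ¬(((T ∧ x0) ∨ T) ∨ ¬(F ∧ T))
  step 1: ¬((T ∧ x0) ∨ T) ∧ ¬¬(F ∧ T)
  step 2: (¬(T ∧ x0) ∧ ¬T) ∧ ¬¬(F ∧ T)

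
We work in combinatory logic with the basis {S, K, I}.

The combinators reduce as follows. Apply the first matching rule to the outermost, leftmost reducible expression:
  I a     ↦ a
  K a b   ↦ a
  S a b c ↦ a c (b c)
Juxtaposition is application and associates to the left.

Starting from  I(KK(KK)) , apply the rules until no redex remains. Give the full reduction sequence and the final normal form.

Answer: normal form = K  (in 2 steps)

Derivation:
  start: I(KK(KK))
  step 1: KK(KK)
  step 2: K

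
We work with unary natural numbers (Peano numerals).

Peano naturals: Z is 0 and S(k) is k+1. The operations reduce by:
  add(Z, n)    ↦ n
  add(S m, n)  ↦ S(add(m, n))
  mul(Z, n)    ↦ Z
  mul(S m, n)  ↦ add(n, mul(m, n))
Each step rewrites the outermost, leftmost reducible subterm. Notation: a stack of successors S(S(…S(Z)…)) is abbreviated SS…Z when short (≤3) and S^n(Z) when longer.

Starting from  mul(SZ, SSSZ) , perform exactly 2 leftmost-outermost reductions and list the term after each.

Answer: after 2 steps: S(add(SSZ, mul(Z, SSSZ)))

Reduction:
  start: mul(SZ, SSSZ)
  step 1: add(SSSZ, mul(Z, SSSZ))
  step 2: S(add(SSZ, mul(Z, SSSZ)))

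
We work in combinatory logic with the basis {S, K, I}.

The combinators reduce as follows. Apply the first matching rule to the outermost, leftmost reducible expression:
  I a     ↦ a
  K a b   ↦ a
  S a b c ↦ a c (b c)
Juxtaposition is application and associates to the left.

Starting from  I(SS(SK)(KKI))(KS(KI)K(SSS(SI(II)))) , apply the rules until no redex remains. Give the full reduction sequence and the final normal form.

Answer: normal form = SK(S(SII)(S(SII)))  (in 9 steps)

Working:
  start: I(SS(SK)(KKI))(KS(KI)K(SSS(SI(II))))
  →1  SS(SK)(KKI)(KS(KI)K(SSS(SI(II))))
  →2  S(KKI)(SK(KKI))(KS(KI)K(SSS(SI(II))))
  →3  KKI(KS(KI)K(SSS(SI(II))))(SK(KKI)(KS(KI)K(SSS(SI(II)))))
  →4  K(KS(KI)K(SSS(SI(II))))(SK(KKI)(KS(KI)K(SSS(SI(II)))))
  →5  KS(KI)K(SSS(SI(II)))
  →6  SK(SSS(SI(II)))
  →7  SK(S(SI(II))(S(SI(II))))
  →8  SK(S(SII)(S(SI(II))))
  →9  SK(S(SII)(S(SII)))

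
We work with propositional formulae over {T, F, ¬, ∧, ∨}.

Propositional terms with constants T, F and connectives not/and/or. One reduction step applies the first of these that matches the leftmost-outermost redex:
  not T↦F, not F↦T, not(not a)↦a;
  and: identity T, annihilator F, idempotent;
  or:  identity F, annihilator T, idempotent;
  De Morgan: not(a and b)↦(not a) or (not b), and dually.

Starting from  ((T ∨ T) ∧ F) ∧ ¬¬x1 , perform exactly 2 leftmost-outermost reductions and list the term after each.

  start: ((T ∨ T) ∧ F) ∧ ¬¬x1
  →1  F ∧ ¬¬x1
  →2  F

Answer: after 2 steps: F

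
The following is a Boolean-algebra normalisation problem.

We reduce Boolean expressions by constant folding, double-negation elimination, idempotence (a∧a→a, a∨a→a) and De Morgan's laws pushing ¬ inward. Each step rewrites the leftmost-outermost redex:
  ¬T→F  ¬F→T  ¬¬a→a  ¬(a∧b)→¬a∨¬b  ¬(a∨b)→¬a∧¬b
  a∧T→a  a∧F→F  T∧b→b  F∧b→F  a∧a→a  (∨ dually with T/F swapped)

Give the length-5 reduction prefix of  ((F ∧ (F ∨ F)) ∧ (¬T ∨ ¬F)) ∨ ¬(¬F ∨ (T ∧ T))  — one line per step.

Answer: after 5 steps: F ∧ ¬(T ∧ T)

Reduction:
  start: ((F ∧ (F ∨ F)) ∧ (¬T ∨ ¬F)) ∨ ¬(¬F ∨ (T ∧ T))
  step 1: (F ∧ (¬T ∨ ¬F)) ∨ ¬(¬F ∨ (T ∧ T))
  step 2: F ∨ ¬(¬F ∨ (T ∧ T))
  step 3: ¬(¬F ∨ (T ∧ T))
  step 4: ¬¬F ∧ ¬(T ∧ T)
  step 5: F ∧ ¬(T ∧ T)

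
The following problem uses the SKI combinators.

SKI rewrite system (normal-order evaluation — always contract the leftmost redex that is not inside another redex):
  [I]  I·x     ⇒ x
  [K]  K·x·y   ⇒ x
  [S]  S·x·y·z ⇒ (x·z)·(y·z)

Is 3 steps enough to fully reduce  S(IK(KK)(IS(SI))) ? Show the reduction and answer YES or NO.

  start: S(IK(KK)(IS(SI)))
  [1] S(K(KK)(IS(SI)))
  [2] S(KK)

Answer: YES — reaches normal form S(KK) in 2 ≤ 3 steps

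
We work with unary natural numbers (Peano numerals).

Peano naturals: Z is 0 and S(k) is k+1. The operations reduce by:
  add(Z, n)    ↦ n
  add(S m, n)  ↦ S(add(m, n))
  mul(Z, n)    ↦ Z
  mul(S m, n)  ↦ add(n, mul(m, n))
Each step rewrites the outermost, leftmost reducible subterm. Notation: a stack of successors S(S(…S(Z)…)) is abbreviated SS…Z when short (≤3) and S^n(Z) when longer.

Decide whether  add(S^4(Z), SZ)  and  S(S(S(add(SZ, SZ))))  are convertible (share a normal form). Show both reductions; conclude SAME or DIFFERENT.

Term A:
  start: add(S^4(Z), SZ)
  [1] S(add(SSSZ, SZ))
  [2] S(S(add(SSZ, SZ)))
  [3] S(S(S(add(SZ, SZ))))
  [4] S(S(S(S(add(Z, SZ)))))
  [5] S^5(Z)

Term B:
  start: S(S(S(add(SZ, SZ))))
  [1] S(S(S(S(add(Z, SZ)))))
  [2] S^5(Z)

Answer: SAME — A ⇓ S^5(Z), B ⇓ S^5(Z)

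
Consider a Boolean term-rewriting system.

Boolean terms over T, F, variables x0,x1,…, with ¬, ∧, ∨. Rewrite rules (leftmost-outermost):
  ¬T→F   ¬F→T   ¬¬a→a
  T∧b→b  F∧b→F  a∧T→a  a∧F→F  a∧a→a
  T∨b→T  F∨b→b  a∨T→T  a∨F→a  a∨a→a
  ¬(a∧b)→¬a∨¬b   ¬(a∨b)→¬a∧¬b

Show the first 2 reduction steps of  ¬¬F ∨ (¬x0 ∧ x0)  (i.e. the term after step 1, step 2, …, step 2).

Answer: after 2 steps: ¬x0 ∧ x0

Derivation:
  start: ¬¬F ∨ (¬x0 ∧ x0)
  step 1: F ∨ (¬x0 ∧ x0)
  step 2: ¬x0 ∧ x0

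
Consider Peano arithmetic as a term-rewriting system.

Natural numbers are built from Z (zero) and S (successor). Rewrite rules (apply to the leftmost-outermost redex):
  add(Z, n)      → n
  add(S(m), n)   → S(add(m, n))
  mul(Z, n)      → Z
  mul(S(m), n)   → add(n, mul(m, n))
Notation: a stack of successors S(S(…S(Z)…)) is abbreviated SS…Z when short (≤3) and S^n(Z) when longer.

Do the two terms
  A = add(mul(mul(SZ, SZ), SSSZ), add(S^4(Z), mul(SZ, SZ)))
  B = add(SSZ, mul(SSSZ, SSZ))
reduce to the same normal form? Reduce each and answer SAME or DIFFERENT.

Term A:
  start: add(mul(mul(SZ, SZ), SSSZ), add(S^4(Z), mul(SZ, SZ)))
  [1] add(mul(add(SZ, mul(Z, SZ)), SSSZ), add(S^4(Z), mul(SZ, SZ)))
  [2] add(mul(S(add(Z, mul(Z, SZ))), SSSZ), add(S^4(Z), mul(SZ, SZ)))
  [3] add(add(SSSZ, mul(add(Z, mul(Z, SZ)), SSSZ)), add(S^4(Z), mul(SZ, SZ)))
  [4] add(S(add(SSZ, mul(add(Z, mul(Z, SZ)), SSSZ))), add(S^4(Z), mul(SZ, SZ)))
  [5] S(add(add(SSZ, mul(add(Z, mul(Z, SZ)), SSSZ)), add(S^4(Z), mul(SZ, SZ))))
  [6] S(add(S(add(SZ, mul(add(Z, mul(Z, SZ)), SSSZ))), add(S^4(Z), mul(SZ, SZ))))
  [7] S(S(add(add(SZ, mul(add(Z, mul(Z, SZ)), SSSZ)), add(S^4(Z), mul(SZ, SZ)))))
  [8] S(S(add(S(add(Z, mul(add(Z, mul(Z, SZ)), SSSZ))), add(S^4(Z), mul(SZ, SZ)))))
  [9] S(S(S(add(add(Z, mul(add(Z, mul(Z, SZ)), SSSZ)), add(S^4(Z), mul(SZ, SZ))))))
  [10] S(S(S(add(mul(add(Z, mul(Z, SZ)), SSSZ), add(S^4(Z), mul(SZ, SZ))))))
  [11] S(S(S(add(mul(mul(Z, SZ), SSSZ), add(S^4(Z), mul(SZ, SZ))))))
  [12] S(S(S(add(mul(Z, SSSZ), add(S^4(Z), mul(SZ, SZ))))))
  [13] S(S(S(add(Z, add(S^4(Z), mul(SZ, SZ))))))
  [14] S(S(S(add(S^4(Z), mul(SZ, SZ)))))
  [15] S(S(S(S(add(SSSZ, mul(SZ, SZ))))))
  [16] S(S(S(S(S(add(SSZ, mul(SZ, SZ)))))))
  [17] S(S(S(S(S(S(add(SZ, mul(SZ, SZ))))))))
  [18] S(S(S(S(S(S(S(add(Z, mul(SZ, SZ)))))))))
  [19] S(S(S(S(S(S(S(mul(SZ, SZ))))))))
  [20] S(S(S(S(S(S(S(add(SZ, mul(Z, SZ)))))))))
  [21] S(S(S(S(S(S(S(S(add(Z, mul(Z, SZ))))))))))
  [22] S(S(S(S(S(S(S(S(mul(Z, SZ)))))))))
  [23] S^8(Z)

Term B:
  start: add(SSZ, mul(SSSZ, SSZ))
  [1] S(add(SZ, mul(SSSZ, SSZ)))
  [2] S(S(add(Z, mul(SSSZ, SSZ))))
  [3] S(S(mul(SSSZ, SSZ)))
  [4] S(S(add(SSZ, mul(SSZ, SSZ))))
  [5] S(S(S(add(SZ, mul(SSZ, SSZ)))))
  [6] S(S(S(S(add(Z, mul(SSZ, SSZ))))))
  [7] S(S(S(S(mul(SSZ, SSZ)))))
  [8] S(S(S(S(add(SSZ, mul(SZ, SSZ))))))
  [9] S(S(S(S(S(add(SZ, mul(SZ, SSZ)))))))
  [10] S(S(S(S(S(S(add(Z, mul(SZ, SSZ))))))))
  [11] S(S(S(S(S(S(mul(SZ, SSZ)))))))
  [12] S(S(S(S(S(S(add(SSZ, mul(Z, SSZ))))))))
  [13] S(S(S(S(S(S(S(add(SZ, mul(Z, SSZ)))))))))
  [14] S(S(S(S(S(S(S(S(add(Z, mul(Z, SSZ))))))))))
  [15] S(S(S(S(S(S(S(S(mul(Z, SSZ)))))))))
  [16] S^8(Z)

Answer: SAME — A ⇓ S^8(Z), B ⇓ S^8(Z)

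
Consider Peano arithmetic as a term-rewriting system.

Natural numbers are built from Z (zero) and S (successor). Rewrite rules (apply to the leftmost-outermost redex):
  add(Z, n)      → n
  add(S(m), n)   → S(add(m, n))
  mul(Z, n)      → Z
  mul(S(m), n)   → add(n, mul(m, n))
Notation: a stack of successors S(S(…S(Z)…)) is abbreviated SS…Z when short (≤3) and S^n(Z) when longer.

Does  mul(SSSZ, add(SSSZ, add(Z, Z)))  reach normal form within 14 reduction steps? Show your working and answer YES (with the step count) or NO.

Answer: NO — after 14 steps the term is S(S(S(S(add(S(add(SZ, add(Z, Z))), mul(SZ, add(SSSZ, add(Z, Z)))))))), not yet normal

Reduction:
  start: mul(SSSZ, add(SSSZ, add(Z, Z)))
  →1  add(add(SSSZ, add(Z, Z)), mul(SSZ, add(SSSZ, add(Z, Z))))
  →2  add(S(add(SSZ, add(Z, Z))), mul(SSZ, add(SSSZ, add(Z, Z))))
  →3  S(add(add(SSZ, add(Z, Z)), mul(SSZ, add(SSSZ, add(Z, Z)))))
  →4  S(add(S(add(SZ, add(Z, Z))), mul(SSZ, add(SSSZ, add(Z, Z)))))
  →5  S(S(add(add(SZ, add(Z, Z)), mul(SSZ, add(SSSZ, add(Z, Z))))))
  →6  S(S(add(S(add(Z, add(Z, Z))), mul(SSZ, add(SSSZ, add(Z, Z))))))
  →7  S(S(S(add(add(Z, add(Z, Z)), mul(SSZ, add(SSSZ, add(Z, Z)))))))
  →8  S(S(S(add(add(Z, Z), mul(SSZ, add(SSSZ, add(Z, Z)))))))
  →9  S(S(S(add(Z, mul(SSZ, add(SSSZ, add(Z, Z)))))))
  →10  S(S(S(mul(SSZ, add(SSSZ, add(Z, Z))))))
  →11  S(S(S(add(add(SSSZ, add(Z, Z)), mul(SZ, add(SSSZ, add(Z, Z)))))))
  →12  S(S(S(add(S(add(SSZ, add(Z, Z))), mul(SZ, add(SSSZ, add(Z, Z)))))))
  →13  S(S(S(S(add(add(SSZ, add(Z, Z)), mul(SZ, add(SSSZ, add(Z, Z))))))))
  →14  S(S(S(S(add(S(add(SZ, add(Z, Z))), mul(SZ, add(SSSZ, add(Z, Z))))))))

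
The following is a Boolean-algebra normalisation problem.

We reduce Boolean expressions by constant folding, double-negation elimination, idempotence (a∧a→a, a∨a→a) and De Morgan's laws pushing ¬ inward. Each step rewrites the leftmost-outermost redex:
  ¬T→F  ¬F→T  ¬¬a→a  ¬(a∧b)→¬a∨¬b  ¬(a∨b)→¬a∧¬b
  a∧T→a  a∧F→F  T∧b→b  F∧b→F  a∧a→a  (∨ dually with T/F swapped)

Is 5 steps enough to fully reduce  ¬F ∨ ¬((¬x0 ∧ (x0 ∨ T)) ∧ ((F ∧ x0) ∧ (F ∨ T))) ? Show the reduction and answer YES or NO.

  start: ¬F ∨ ¬((¬x0 ∧ (x0 ∨ T)) ∧ ((F ∧ x0) ∧ (F ∨ T)))
  →1  T ∨ ¬((¬x0 ∧ (x0 ∨ T)) ∧ ((F ∧ x0) ∧ (F ∨ T)))
  →2  T

Answer: YES — reaches normal form T in 2 ≤ 5 steps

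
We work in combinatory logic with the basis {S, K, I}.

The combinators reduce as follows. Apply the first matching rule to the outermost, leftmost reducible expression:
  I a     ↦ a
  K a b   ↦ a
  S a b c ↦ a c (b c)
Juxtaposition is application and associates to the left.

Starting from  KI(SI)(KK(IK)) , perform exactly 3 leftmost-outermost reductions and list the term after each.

  start: KI(SI)(KK(IK))
  [1] I(KK(IK))
  [2] KK(IK)
  [3] K

Answer: after 3 steps: K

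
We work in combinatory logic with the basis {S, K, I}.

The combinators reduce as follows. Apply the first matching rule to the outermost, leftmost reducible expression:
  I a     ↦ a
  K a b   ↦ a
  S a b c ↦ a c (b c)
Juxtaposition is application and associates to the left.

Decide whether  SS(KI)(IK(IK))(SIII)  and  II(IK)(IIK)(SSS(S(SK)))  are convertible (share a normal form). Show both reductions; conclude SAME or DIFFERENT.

Answer: DIFFERENT — A ⇓ KI, B ⇓ K

Working:
Term A:
  start: SS(KI)(IK(IK))(SIII)
  step 1: S(IK(IK))(KI(IK(IK)))(SIII)
  step 2: IK(IK)(SIII)(KI(IK(IK))(SIII))
  step 3: K(IK)(SIII)(KI(IK(IK))(SIII))
  step 4: IK(KI(IK(IK))(SIII))
  step 5: K(KI(IK(IK))(SIII))
  step 6: K(I(SIII))
  step 7: K(SIII)
  step 8: K(II(II))
  step 9: K(I(II))
  step 10: K(II)
  step 11: KI

Term B:
  start: II(IK)(IIK)(SSS(S(SK)))
  step 1: I(IK)(IIK)(SSS(S(SK)))
  step 2: IK(IIK)(SSS(S(SK)))
  step 3: K(IIK)(SSS(S(SK)))
  step 4: IIK
  step 5: IK
  step 6: K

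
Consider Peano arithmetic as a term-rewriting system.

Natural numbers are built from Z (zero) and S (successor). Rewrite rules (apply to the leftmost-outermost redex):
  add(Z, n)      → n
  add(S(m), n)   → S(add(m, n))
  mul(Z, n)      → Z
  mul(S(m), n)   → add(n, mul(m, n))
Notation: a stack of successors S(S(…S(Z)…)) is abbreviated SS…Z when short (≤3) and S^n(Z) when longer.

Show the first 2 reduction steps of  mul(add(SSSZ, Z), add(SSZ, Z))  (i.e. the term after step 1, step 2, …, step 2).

  start: mul(add(SSSZ, Z), add(SSZ, Z))
  step 1: mul(S(add(SSZ, Z)), add(SSZ, Z))
  step 2: add(add(SSZ, Z), mul(add(SSZ, Z), add(SSZ, Z)))

Answer: after 2 steps: add(add(SSZ, Z), mul(add(SSZ, Z), add(SSZ, Z)))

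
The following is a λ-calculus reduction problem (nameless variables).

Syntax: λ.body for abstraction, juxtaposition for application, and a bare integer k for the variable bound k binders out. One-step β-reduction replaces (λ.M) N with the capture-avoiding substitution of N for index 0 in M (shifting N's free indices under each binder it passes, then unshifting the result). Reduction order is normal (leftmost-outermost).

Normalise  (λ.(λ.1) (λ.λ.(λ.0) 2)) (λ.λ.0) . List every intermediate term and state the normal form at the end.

  start: (λ.(λ.1) (λ.λ.(λ.0) 2)) (λ.λ.0)
  step 1: (λ.λ.λ.0) (λ.λ.(λ.0) (λ.λ.0))
  step 2: λ.λ.0

Answer: normal form = λ.λ.0  (in 2 steps)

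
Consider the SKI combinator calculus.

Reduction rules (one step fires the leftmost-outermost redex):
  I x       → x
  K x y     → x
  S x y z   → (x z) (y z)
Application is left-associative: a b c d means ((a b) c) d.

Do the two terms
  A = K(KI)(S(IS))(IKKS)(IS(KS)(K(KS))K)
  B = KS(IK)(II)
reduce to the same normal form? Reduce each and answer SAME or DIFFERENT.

Answer: DIFFERENT — A ⇓ S(KS), B ⇓ SI

Working:
Term A:
  start: K(KI)(S(IS))(IKKS)(IS(KS)(K(KS))K)
  [1] KI(IKKS)(IS(KS)(K(KS))K)
  [2] I(IS(KS)(K(KS))K)
  [3] IS(KS)(K(KS))K
  [4] S(KS)(K(KS))K
  [5] KSK(K(KS)K)
  [6] S(K(KS)K)
  [7] S(KS)

Term B:
  start: KS(IK)(II)
  [1] S(II)
  [2] SI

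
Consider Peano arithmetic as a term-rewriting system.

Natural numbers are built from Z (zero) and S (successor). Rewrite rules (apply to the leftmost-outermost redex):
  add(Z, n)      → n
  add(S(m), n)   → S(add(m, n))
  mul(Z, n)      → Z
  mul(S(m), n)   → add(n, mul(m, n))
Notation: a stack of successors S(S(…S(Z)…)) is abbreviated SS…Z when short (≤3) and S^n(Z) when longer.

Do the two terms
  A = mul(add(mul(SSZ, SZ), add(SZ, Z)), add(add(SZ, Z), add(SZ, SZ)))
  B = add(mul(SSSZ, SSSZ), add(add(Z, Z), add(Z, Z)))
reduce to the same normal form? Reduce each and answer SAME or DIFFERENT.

Answer: SAME — A ⇓ S^9(Z), B ⇓ S^9(Z)

Reduction:
Term A:
  start: mul(add(mul(SSZ, SZ), add(SZ, Z)), add(add(SZ, Z), add(SZ, SZ)))
  step 1: mul(add(add(SZ, mul(SZ, SZ)), add(SZ, Z)), add(add(SZ, Z), add(SZ, SZ)))
  step 2: mul(add(S(add(Z, mul(SZ, SZ))), add(SZ, Z)), add(add(SZ, Z), add(SZ, SZ)))
  step 3: mul(S(add(add(Z, mul(SZ, SZ)), add(SZ, Z))), add(add(SZ, Z), add(SZ, SZ)))
  step 4: add(add(add(SZ, Z), add(SZ, SZ)), mul(add(add(Z, mul(SZ, SZ)), add(SZ, Z)), add(add(SZ, Z), add(SZ, SZ))))
  step 5: add(add(S(add(Z, Z)), add(SZ, SZ)), mul(add(add(Z, mul(SZ, SZ)), add(SZ, Z)), add(add(SZ, Z), add(SZ, SZ))))
  step 6: add(S(add(add(Z, Z), add(SZ, SZ))), mul(add(add(Z, mul(SZ, SZ)), add(SZ, Z)), add(add(SZ, Z), add(SZ, SZ))))
  step 7: S(add(add(add(Z, Z), add(SZ, SZ)), mul(add(add(Z, mul(SZ, SZ)), add(SZ, Z)), add(add(SZ, Z), add(SZ, SZ)))))
  step 8: S(add(add(Z, add(SZ, SZ)), mul(add(add(Z, mul(SZ, SZ)), add(SZ, Z)), add(add(SZ, Z), add(SZ, SZ)))))
  step 9: S(add(add(SZ, SZ), mul(add(add(Z, mul(SZ, SZ)), add(SZ, Z)), add(add(SZ, Z), add(SZ, SZ)))))
  step 10: S(add(S(add(Z, SZ)), mul(add(add(Z, mul(SZ, SZ)), add(SZ, Z)), add(add(SZ, Z), add(SZ, SZ)))))
  step 11: S(S(add(add(Z, SZ), mul(add(add(Z, mul(SZ, SZ)), add(SZ, Z)), add(add(SZ, Z), add(SZ, SZ))))))
  step 12: S(S(add(SZ, mul(add(add(Z, mul(SZ, SZ)), add(SZ, Z)), add(add(SZ, Z), add(SZ, SZ))))))
  step 13: S(S(S(add(Z, mul(add(add(Z, mul(SZ, SZ)), add(SZ, Z)), add(add(SZ, Z), add(SZ, SZ)))))))
  step 14: S(S(S(mul(add(add(Z, mul(SZ, SZ)), add(SZ, Z)), add(add(SZ, Z), add(SZ, SZ))))))
  step 15: S(S(S(mul(add(mul(SZ, SZ), add(SZ, Z)), add(add(SZ, Z), add(SZ, SZ))))))
  step 16: S(S(S(mul(add(add(SZ, mul(Z, SZ)), add(SZ, Z)), add(add(SZ, Z), add(SZ, SZ))))))
  step 17: S(S(S(mul(add(S(add(Z, mul(Z, SZ))), add(SZ, Z)), add(add(SZ, Z), add(SZ, SZ))))))
  step 18: S(S(S(mul(S(add(add(Z, mul(Z, SZ)), add(SZ, Z))), add(add(SZ, Z), add(SZ, SZ))))))
  step 19: S(S(S(add(add(add(SZ, Z), add(SZ, SZ)), mul(add(add(Z, mul(Z, SZ)), add(SZ, Z)), add(add(SZ, Z), add(SZ, SZ)))))))
  step 20: S(S(S(add(add(S(add(Z, Z)), add(SZ, SZ)), mul(add(add(Z, mul(Z, SZ)), add(SZ, Z)), add(add(SZ, Z), add(SZ, SZ)))))))
  step 21: S(S(S(add(S(add(add(Z, Z), add(SZ, SZ))), mul(add(add(Z, mul(Z, SZ)), add(SZ, Z)), add(add(SZ, Z), add(SZ, SZ)))))))
  step 22: S(S(S(S(add(add(add(Z, Z), add(SZ, SZ)), mul(add(add(Z, mul(Z, SZ)), add(SZ, Z)), add(add(SZ, Z), add(SZ, SZ))))))))
  step 23: S(S(S(S(add(add(Z, add(SZ, SZ)), mul(add(add(Z, mul(Z, SZ)), add(SZ, Z)), add(add(SZ, Z), add(SZ, SZ))))))))
  step 24: S(S(S(S(add(add(SZ, SZ), mul(add(add(Z, mul(Z, SZ)), add(SZ, Z)), add(add(SZ, Z), add(SZ, SZ))))))))
  step 25: S(S(S(S(add(S(add(Z, SZ)), mul(add(add(Z, mul(Z, SZ)), add(SZ, Z)), add(add(SZ, Z), add(SZ, SZ))))))))
  step 26: S(S(S(S(S(add(add(Z, SZ), mul(add(add(Z, mul(Z, SZ)), add(SZ, Z)), add(add(SZ, Z), add(SZ, SZ)))))))))
  step 27: S(S(S(S(S(add(SZ, mul(add(add(Z, mul(Z, SZ)), add(SZ, Z)), add(add(SZ, Z), add(SZ, SZ)))))))))
  step 28: S(S(S(S(S(S(add(Z, mul(add(add(Z, mul(Z, SZ)), add(SZ, Z)), add(add(SZ, Z), add(SZ, SZ))))))))))
  step 29: S(S(S(S(S(S(mul(add(add(Z, mul(Z, SZ)), add(SZ, Z)), add(add(SZ, Z), add(SZ, SZ)))))))))
  step 30: S(S(S(S(S(S(mul(add(mul(Z, SZ), add(SZ, Z)), add(add(SZ, Z), add(SZ, SZ)))))))))
  step 31: S(S(S(S(S(S(mul(add(Z, add(SZ, Z)), add(add(SZ, Z), add(SZ, SZ)))))))))
  step 32: S(S(S(S(S(S(mul(add(SZ, Z), add(add(SZ, Z), add(SZ, SZ)))))))))
  step 33: S(S(S(S(S(S(mul(S(add(Z, Z)), add(add(SZ, Z), add(SZ, SZ)))))))))
  step 34: S(S(S(S(S(S(add(add(add(SZ, Z), add(SZ, SZ)), mul(add(Z, Z), add(add(SZ, Z), add(SZ, SZ))))))))))
  step 35: S(S(S(S(S(S(add(add(S(add(Z, Z)), add(SZ, SZ)), mul(add(Z, Z), add(add(SZ, Z), add(SZ, SZ))))))))))
  step 36: S(S(S(S(S(S(add(S(add(add(Z, Z), add(SZ, SZ))), mul(add(Z, Z), add(add(SZ, Z), add(SZ, SZ))))))))))
  step 37: S(S(S(S(S(S(S(add(add(add(Z, Z), add(SZ, SZ)), mul(add(Z, Z), add(add(SZ, Z), add(SZ, SZ)))))))))))
  step 38: S(S(S(S(S(S(S(add(add(Z, add(SZ, SZ)), mul(add(Z, Z), add(add(SZ, Z), add(SZ, SZ)))))))))))
  step 39: S(S(S(S(S(S(S(add(add(SZ, SZ), mul(add(Z, Z), add(add(SZ, Z), add(SZ, SZ)))))))))))
  step 40: S(S(S(S(S(S(S(add(S(add(Z, SZ)), mul(add(Z, Z), add(add(SZ, Z), add(SZ, SZ)))))))))))
  step 41: S(S(S(S(S(S(S(S(add(add(Z, SZ), mul(add(Z, Z), add(add(SZ, Z), add(SZ, SZ))))))))))))
  step 42: S(S(S(S(S(S(S(S(add(SZ, mul(add(Z, Z), add(add(SZ, Z), add(SZ, SZ))))))))))))
  step 43: S(S(S(S(S(S(S(S(S(add(Z, mul(add(Z, Z), add(add(SZ, Z), add(SZ, SZ)))))))))))))
  step 44: S(S(S(S(S(S(S(S(S(mul(add(Z, Z), add(add(SZ, Z), add(SZ, SZ))))))))))))
  step 45: S(S(S(S(S(S(S(S(S(mul(Z, add(add(SZ, Z), add(SZ, SZ))))))))))))
  step 46: S^9(Z)

Term B:
  start: add(mul(SSSZ, SSSZ), add(add(Z, Z), add(Z, Z)))
  step 1: add(add(SSSZ, mul(SSZ, SSSZ)), add(add(Z, Z), add(Z, Z)))
  step 2: add(S(add(SSZ, mul(SSZ, SSSZ))), add(add(Z, Z), add(Z, Z)))
  step 3: S(add(add(SSZ, mul(SSZ, SSSZ)), add(add(Z, Z), add(Z, Z))))
  step 4: S(add(S(add(SZ, mul(SSZ, SSSZ))), add(add(Z, Z), add(Z, Z))))
  step 5: S(S(add(add(SZ, mul(SSZ, SSSZ)), add(add(Z, Z), add(Z, Z)))))
  step 6: S(S(add(S(add(Z, mul(SSZ, SSSZ))), add(add(Z, Z), add(Z, Z)))))
  step 7: S(S(S(add(add(Z, mul(SSZ, SSSZ)), add(add(Z, Z), add(Z, Z))))))
  step 8: S(S(S(add(mul(SSZ, SSSZ), add(add(Z, Z), add(Z, Z))))))
  step 9: S(S(S(add(add(SSSZ, mul(SZ, SSSZ)), add(add(Z, Z), add(Z, Z))))))
  step 10: S(S(S(add(S(add(SSZ, mul(SZ, SSSZ))), add(add(Z, Z), add(Z, Z))))))
  step 11: S(S(S(S(add(add(SSZ, mul(SZ, SSSZ)), add(add(Z, Z), add(Z, Z)))))))
  step 12: S(S(S(S(add(S(add(SZ, mul(SZ, SSSZ))), add(add(Z, Z), add(Z, Z)))))))
  step 13: S(S(S(S(S(add(add(SZ, mul(SZ, SSSZ)), add(add(Z, Z), add(Z, Z))))))))
  step 14: S(S(S(S(S(add(S(add(Z, mul(SZ, SSSZ))), add(add(Z, Z), add(Z, Z))))))))
  step 15: S(S(S(S(S(S(add(add(Z, mul(SZ, SSSZ)), add(add(Z, Z), add(Z, Z)))))))))
  step 16: S(S(S(S(S(S(add(mul(SZ, SSSZ), add(add(Z, Z), add(Z, Z)))))))))
  step 17: S(S(S(S(S(S(add(add(SSSZ, mul(Z, SSSZ)), add(add(Z, Z), add(Z, Z)))))))))
  step 18: S(S(S(S(S(S(add(S(add(SSZ, mul(Z, SSSZ))), add(add(Z, Z), add(Z, Z)))))))))
  step 19: S(S(S(S(S(S(S(add(add(SSZ, mul(Z, SSSZ)), add(add(Z, Z), add(Z, Z))))))))))
  step 20: S(S(S(S(S(S(S(add(S(add(SZ, mul(Z, SSSZ))), add(add(Z, Z), add(Z, Z))))))))))
  step 21: S(S(S(S(S(S(S(S(add(add(SZ, mul(Z, SSSZ)), add(add(Z, Z), add(Z, Z)))))))))))
  step 22: S(S(S(S(S(S(S(S(add(S(add(Z, mul(Z, SSSZ))), add(add(Z, Z), add(Z, Z)))))))))))
  step 23: S(S(S(S(S(S(S(S(S(add(add(Z, mul(Z, SSSZ)), add(add(Z, Z), add(Z, Z))))))))))))
  step 24: S(S(S(S(S(S(S(S(S(add(mul(Z, SSSZ), add(add(Z, Z), add(Z, Z))))))))))))
  step 25: S(S(S(S(S(S(S(S(S(add(Z, add(add(Z, Z), add(Z, Z))))))))))))
  step 26: S(S(S(S(S(S(S(S(S(add(add(Z, Z), add(Z, Z)))))))))))
  step 27: S(S(S(S(S(S(S(S(S(add(Z, add(Z, Z)))))))))))
  step 28: S(S(S(S(S(S(S(S(S(add(Z, Z))))))))))
  step 29: S^9(Z)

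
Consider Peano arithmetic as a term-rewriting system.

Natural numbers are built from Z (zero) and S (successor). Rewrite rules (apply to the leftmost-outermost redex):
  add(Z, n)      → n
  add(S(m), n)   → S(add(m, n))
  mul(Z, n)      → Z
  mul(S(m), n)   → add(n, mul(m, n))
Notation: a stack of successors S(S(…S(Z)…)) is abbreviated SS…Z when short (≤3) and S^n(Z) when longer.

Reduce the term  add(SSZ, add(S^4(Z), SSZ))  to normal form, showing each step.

  start: add(SSZ, add(S^4(Z), SSZ))
  step 1: S(add(SZ, add(S^4(Z), SSZ)))
  step 2: S(S(add(Z, add(S^4(Z), SSZ))))
  step 3: S(S(add(S^4(Z), SSZ)))
  step 4: S(S(S(add(SSSZ, SSZ))))
  step 5: S(S(S(S(add(SSZ, SSZ)))))
  step 6: S(S(S(S(S(add(SZ, SSZ))))))
  step 7: S(S(S(S(S(S(add(Z, SSZ)))))))
  step 8: S^8(Z)

Answer: normal form = S^8(Z)  (in 8 steps)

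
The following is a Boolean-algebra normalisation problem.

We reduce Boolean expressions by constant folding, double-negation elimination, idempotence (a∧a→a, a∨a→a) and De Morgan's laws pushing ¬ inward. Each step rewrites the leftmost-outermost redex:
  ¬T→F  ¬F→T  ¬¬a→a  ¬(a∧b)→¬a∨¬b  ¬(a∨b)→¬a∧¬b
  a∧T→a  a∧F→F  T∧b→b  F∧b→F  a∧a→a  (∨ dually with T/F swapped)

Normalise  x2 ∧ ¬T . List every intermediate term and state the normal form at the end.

  start: x2 ∧ ¬T
  step 1: x2 ∧ F
  step 2: F

Answer: normal form = F  (in 2 steps)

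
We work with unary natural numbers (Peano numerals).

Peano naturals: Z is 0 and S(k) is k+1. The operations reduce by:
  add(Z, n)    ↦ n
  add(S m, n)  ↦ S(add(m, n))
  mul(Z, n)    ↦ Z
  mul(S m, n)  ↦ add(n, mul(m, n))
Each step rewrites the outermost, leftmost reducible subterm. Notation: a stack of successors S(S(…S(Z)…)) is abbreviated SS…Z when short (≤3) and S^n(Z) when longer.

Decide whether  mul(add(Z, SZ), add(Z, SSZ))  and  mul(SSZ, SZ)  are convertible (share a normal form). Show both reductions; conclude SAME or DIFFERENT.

Term A:
  start: mul(add(Z, SZ), add(Z, SSZ))
  step 1: mul(SZ, add(Z, SSZ))
  step 2: add(add(Z, SSZ), mul(Z, add(Z, SSZ)))
  step 3: add(SSZ, mul(Z, add(Z, SSZ)))
  step 4: S(add(SZ, mul(Z, add(Z, SSZ))))
  step 5: S(S(add(Z, mul(Z, add(Z, SSZ)))))
  step 6: S(S(mul(Z, add(Z, SSZ))))
  step 7: SSZ

Term B:
  start: mul(SSZ, SZ)
  step 1: add(SZ, mul(SZ, SZ))
  step 2: S(add(Z, mul(SZ, SZ)))
  step 3: S(mul(SZ, SZ))
  step 4: S(add(SZ, mul(Z, SZ)))
  step 5: S(S(add(Z, mul(Z, SZ))))
  step 6: S(S(mul(Z, SZ)))
  step 7: SSZ

Answer: SAME — A ⇓ SSZ, B ⇓ SSZ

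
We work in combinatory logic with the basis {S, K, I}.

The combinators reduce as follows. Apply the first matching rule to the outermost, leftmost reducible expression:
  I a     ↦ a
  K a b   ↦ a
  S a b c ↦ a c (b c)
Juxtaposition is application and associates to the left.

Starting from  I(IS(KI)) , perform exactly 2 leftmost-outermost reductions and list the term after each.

Answer: after 2 steps: S(KI)

Reduction:
  start: I(IS(KI))
  step 1: IS(KI)
  step 2: S(KI)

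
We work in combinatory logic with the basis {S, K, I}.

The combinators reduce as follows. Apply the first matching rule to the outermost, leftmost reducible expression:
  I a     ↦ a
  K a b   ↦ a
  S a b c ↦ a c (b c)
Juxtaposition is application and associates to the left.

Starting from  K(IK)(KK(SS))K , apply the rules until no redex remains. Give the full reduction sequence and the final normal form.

Answer: normal form = KK  (in 2 steps)

Reduction:
  start: K(IK)(KK(SS))K
  step 1: IKK
  step 2: KK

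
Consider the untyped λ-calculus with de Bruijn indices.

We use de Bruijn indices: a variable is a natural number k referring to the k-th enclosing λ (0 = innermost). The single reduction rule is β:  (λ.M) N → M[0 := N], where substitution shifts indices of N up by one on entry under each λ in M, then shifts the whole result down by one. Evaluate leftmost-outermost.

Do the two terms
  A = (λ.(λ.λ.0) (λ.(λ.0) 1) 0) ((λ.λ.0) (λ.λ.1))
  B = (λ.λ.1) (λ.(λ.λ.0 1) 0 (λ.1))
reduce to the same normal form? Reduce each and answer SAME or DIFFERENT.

Term A:
  start: (λ.(λ.λ.0) (λ.(λ.0) 1) 0) ((λ.λ.0) (λ.λ.1))
  →1  (λ.λ.0) (λ.(λ.0) ((λ.λ.0) (λ.λ.1))) ((λ.λ.0) (λ.λ.1))
  →2  (λ.0) ((λ.λ.0) (λ.λ.1))
  →3  (λ.λ.0) (λ.λ.1)
  →4  λ.0

Term B:
  start: (λ.λ.1) (λ.(λ.λ.0 1) 0 (λ.1))
  →1  λ.λ.(λ.λ.0 1) 0 (λ.1)
  →2  λ.λ.(λ.0 1) (λ.1)
  →3  λ.λ.(λ.1) 0
  →4  λ.λ.0

Answer: DIFFERENT — A ⇓ λ.0, B ⇓ λ.λ.0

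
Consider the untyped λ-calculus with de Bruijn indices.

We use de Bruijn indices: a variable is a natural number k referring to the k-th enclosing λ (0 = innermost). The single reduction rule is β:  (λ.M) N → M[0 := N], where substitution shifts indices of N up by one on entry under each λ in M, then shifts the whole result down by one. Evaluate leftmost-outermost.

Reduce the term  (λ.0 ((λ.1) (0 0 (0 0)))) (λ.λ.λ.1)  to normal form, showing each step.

  start: (λ.0 ((λ.1) (0 0 (0 0)))) (λ.λ.λ.1)
  [1] (λ.λ.λ.1) ((λ.λ.λ.λ.1) ((λ.λ.λ.1) (λ.λ.λ.1) ((λ.λ.λ.1) (λ.λ.λ.1))))
  [2] λ.λ.1

Answer: normal form = λ.λ.1  (in 2 steps)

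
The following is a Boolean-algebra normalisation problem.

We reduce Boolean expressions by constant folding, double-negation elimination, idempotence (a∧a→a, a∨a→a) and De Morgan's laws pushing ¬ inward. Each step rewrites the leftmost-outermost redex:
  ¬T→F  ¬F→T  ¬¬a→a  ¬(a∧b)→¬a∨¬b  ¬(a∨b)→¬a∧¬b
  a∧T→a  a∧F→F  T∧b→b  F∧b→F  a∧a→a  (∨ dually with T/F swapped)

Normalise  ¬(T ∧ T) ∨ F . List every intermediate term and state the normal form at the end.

  start: ¬(T ∧ T) ∨ F
  step 1: ¬(T ∧ T)
  step 2: ¬T ∨ ¬T
  step 3: ¬T
  step 4: F

Answer: normal form = F  (in 4 steps)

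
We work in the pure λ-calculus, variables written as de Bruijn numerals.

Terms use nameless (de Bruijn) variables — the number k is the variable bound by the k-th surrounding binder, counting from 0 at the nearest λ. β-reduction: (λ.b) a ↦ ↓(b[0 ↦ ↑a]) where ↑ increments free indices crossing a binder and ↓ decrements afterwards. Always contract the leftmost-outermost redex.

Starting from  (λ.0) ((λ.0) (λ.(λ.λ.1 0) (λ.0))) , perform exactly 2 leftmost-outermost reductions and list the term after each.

  start: (λ.0) ((λ.0) (λ.(λ.λ.1 0) (λ.0)))
  [1] (λ.0) (λ.(λ.λ.1 0) (λ.0))
  [2] λ.(λ.λ.1 0) (λ.0)

Answer: after 2 steps: λ.(λ.λ.1 0) (λ.0)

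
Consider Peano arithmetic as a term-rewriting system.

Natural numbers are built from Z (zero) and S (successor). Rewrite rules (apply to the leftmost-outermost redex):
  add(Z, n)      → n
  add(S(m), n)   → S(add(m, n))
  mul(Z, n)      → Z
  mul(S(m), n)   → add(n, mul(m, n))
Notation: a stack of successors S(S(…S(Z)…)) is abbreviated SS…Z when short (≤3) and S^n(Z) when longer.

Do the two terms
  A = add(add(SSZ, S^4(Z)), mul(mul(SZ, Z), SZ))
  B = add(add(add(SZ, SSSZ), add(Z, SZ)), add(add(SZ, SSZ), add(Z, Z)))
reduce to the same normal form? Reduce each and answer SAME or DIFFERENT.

Answer: DIFFERENT — A ⇓ S^6(Z), B ⇓ S^8(Z)

Reduction:
Term A:
  start: add(add(SSZ, S^4(Z)), mul(mul(SZ, Z), SZ))
  [1] add(S(add(SZ, S^4(Z))), mul(mul(SZ, Z), SZ))
  [2] S(add(add(SZ, S^4(Z)), mul(mul(SZ, Z), SZ)))
  [3] S(add(S(add(Z, S^4(Z))), mul(mul(SZ, Z), SZ)))
  [4] S(S(add(add(Z, S^4(Z)), mul(mul(SZ, Z), SZ))))
  [5] S(S(add(S^4(Z), mul(mul(SZ, Z), SZ))))
  [6] S(S(S(add(SSSZ, mul(mul(SZ, Z), SZ)))))
  [7] S(S(S(S(add(SSZ, mul(mul(SZ, Z), SZ))))))
  [8] S(S(S(S(S(add(SZ, mul(mul(SZ, Z), SZ)))))))
  [9] S(S(S(S(S(S(add(Z, mul(mul(SZ, Z), SZ))))))))
  [10] S(S(S(S(S(S(mul(mul(SZ, Z), SZ)))))))
  [11] S(S(S(S(S(S(mul(add(Z, mul(Z, Z)), SZ)))))))
  [12] S(S(S(S(S(S(mul(mul(Z, Z), SZ)))))))
  [13] S(S(S(S(S(S(mul(Z, SZ)))))))
  [14] S^6(Z)

Term B:
  start: add(add(add(SZ, SSSZ), add(Z, SZ)), add(add(SZ, SSZ), add(Z, Z)))
  [1] add(add(S(add(Z, SSSZ)), add(Z, SZ)), add(add(SZ, SSZ), add(Z, Z)))
  [2] add(S(add(add(Z, SSSZ), add(Z, SZ))), add(add(SZ, SSZ), add(Z, Z)))
  [3] S(add(add(add(Z, SSSZ), add(Z, SZ)), add(add(SZ, SSZ), add(Z, Z))))
  [4] S(add(add(SSSZ, add(Z, SZ)), add(add(SZ, SSZ), add(Z, Z))))
  [5] S(add(S(add(SSZ, add(Z, SZ))), add(add(SZ, SSZ), add(Z, Z))))
  [6] S(S(add(add(SSZ, add(Z, SZ)), add(add(SZ, SSZ), add(Z, Z)))))
  [7] S(S(add(S(add(SZ, add(Z, SZ))), add(add(SZ, SSZ), add(Z, Z)))))
  [8] S(S(S(add(add(SZ, add(Z, SZ)), add(add(SZ, SSZ), add(Z, Z))))))
  [9] S(S(S(add(S(add(Z, add(Z, SZ))), add(add(SZ, SSZ), add(Z, Z))))))
  [10] S(S(S(S(add(add(Z, add(Z, SZ)), add(add(SZ, SSZ), add(Z, Z)))))))
  [11] S(S(S(S(add(add(Z, SZ), add(add(SZ, SSZ), add(Z, Z)))))))
  [12] S(S(S(S(add(SZ, add(add(SZ, SSZ), add(Z, Z)))))))
  [13] S(S(S(S(S(add(Z, add(add(SZ, SSZ), add(Z, Z))))))))
  [14] S(S(S(S(S(add(add(SZ, SSZ), add(Z, Z)))))))
  [15] S(S(S(S(S(add(S(add(Z, SSZ)), add(Z, Z)))))))
  [16] S(S(S(S(S(S(add(add(Z, SSZ), add(Z, Z))))))))
  [17] S(S(S(S(S(S(add(SSZ, add(Z, Z))))))))
  [18] S(S(S(S(S(S(S(add(SZ, add(Z, Z)))))))))
  [19] S(S(S(S(S(S(S(S(add(Z, add(Z, Z))))))))))
  [20] S(S(S(S(S(S(S(S(add(Z, Z)))))))))
  [21] S^8(Z)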